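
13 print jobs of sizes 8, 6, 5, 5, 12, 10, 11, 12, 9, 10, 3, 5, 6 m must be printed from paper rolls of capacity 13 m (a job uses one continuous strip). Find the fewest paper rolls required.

9

Total = 12 + 12 + 11 + 10 + 10 + 9 + 8 + 6 + 6 + 5 + 5 + 5 + 3 = 102 m.
Lower bound: ⌈102/13⌉ = 8 paper rolls.
A packing using 9 paper rolls:
  roll 1: 12 = 12
  roll 2: 12 = 12
  roll 3: 11 = 11
  roll 4: 10 + 3 = 13
  roll 5: 10 = 10
  roll 6: 9 = 9
  roll 7: 8 + 5 = 13
  roll 8: 6 + 6 = 12
  roll 9: 5 + 5 = 10
No arrangement into 8 paper rolls stays within capacity, so 9 is optimal.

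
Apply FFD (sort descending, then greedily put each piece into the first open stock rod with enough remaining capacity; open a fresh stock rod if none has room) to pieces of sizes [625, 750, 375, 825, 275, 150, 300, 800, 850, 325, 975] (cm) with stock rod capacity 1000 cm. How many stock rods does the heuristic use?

Sorted descending: 975, 850, 825, 800, 750, 625, 375, 325, 300, 275, 150.
  975 → stock rod 1 (new)  [load 975/1000]
  850 → stock rod 2 (new)  [load 850/1000]
  825 → stock rod 3 (new)  [load 825/1000]
  800 → stock rod 4 (new)  [load 800/1000]
  750 → stock rod 5 (new)  [load 750/1000]
  625 → stock rod 6 (new)  [load 625/1000]
  375 → stock rod 6  [load 1000/1000]
  325 → stock rod 7 (new)  [load 325/1000]
  300 → stock rod 7  [load 625/1000]
  275 → stock rod 7  [load 900/1000]
  150 → stock rod 2  [load 1000/1000]
7 stock rods opened.

7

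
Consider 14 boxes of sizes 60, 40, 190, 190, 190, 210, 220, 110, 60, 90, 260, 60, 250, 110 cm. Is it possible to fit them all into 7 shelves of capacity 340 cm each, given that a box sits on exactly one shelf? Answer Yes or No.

Yes

A valid assignment using 7 shelves:
  shelf 1: 260 + 60 = 320
  shelf 2: 250 + 90 = 340
  shelf 3: 220 + 110 = 330
  shelf 4: 210 + 110 = 320
  shelf 5: 190 + 60 + 60 = 310
  shelf 6: 190 + 40 = 230
  shelf 7: 190 = 190
Every load is within 340 cm, so 7 shelves suffice.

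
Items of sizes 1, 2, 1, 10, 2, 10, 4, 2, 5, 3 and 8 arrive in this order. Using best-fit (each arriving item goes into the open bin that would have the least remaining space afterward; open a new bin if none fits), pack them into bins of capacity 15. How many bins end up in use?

  1 → bin 1 (new)  [load 1/15]
  2 → bin 1  [load 3/15]
  1 → bin 1  [load 4/15]
  10 → bin 1  [load 14/15]
  2 → bin 2 (new)  [load 2/15]
  10 → bin 2  [load 12/15]
  4 → bin 3 (new)  [load 4/15]
  2 → bin 2  [load 14/15]
  5 → bin 3  [load 9/15]
  3 → bin 3  [load 12/15]
  8 → bin 4 (new)  [load 8/15]
4 bins opened.

4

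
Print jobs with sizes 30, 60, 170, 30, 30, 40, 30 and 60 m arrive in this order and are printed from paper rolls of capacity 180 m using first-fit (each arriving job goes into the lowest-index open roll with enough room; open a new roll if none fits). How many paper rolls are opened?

  30 → roll 1 (new)  [load 30/180]
  60 → roll 1  [load 90/180]
  170 → roll 2 (new)  [load 170/180]
  30 → roll 1  [load 120/180]
  30 → roll 1  [load 150/180]
  40 → roll 3 (new)  [load 40/180]
  30 → roll 1  [load 180/180]
  60 → roll 3  [load 100/180]
3 paper rolls opened.

3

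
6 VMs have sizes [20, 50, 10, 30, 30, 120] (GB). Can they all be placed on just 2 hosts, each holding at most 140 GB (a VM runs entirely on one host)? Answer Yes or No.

A valid assignment using 2 hosts:
  host 1: 120 + 20 = 140
  host 2: 50 + 30 + 30 + 10 = 120
Every load is within 140 GB, so 2 hosts suffice.

Yes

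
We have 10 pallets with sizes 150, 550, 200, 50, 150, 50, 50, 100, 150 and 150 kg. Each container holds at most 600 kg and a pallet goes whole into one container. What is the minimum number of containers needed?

Total = 550 + 200 + 150 + 150 + 150 + 150 + 100 + 50 + 50 + 50 = 1600 kg.
Lower bound: ⌈1600/600⌉ = 3 containers.
A packing using 3 containers:
  container 1: 550 + 50 = 600
  container 2: 200 + 150 + 150 + 100 = 600
  container 3: 150 + 150 + 50 + 50 = 400
This matches the lower bound, so 3 is optimal.

3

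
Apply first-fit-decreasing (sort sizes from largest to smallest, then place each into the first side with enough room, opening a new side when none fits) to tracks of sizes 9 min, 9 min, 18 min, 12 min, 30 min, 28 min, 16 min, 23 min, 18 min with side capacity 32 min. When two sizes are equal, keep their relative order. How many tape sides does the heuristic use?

Sorted descending: 30, 28, 23, 18, 18, 16, 12, 9, 9.
  30 → side 1 (new)  [load 30/32]
  28 → side 2 (new)  [load 28/32]
  23 → side 3 (new)  [load 23/32]
  18 → side 4 (new)  [load 18/32]
  18 → side 5 (new)  [load 18/32]
  16 → side 6 (new)  [load 16/32]
  12 → side 4  [load 30/32]
  9 → side 3  [load 32/32]
  9 → side 5  [load 27/32]
6 tape sides opened.

6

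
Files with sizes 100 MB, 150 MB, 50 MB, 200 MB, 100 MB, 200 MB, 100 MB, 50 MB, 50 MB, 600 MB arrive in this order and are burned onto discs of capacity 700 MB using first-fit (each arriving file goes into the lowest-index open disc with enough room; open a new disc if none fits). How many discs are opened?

  100 → disc 1 (new)  [load 100/700]
  150 → disc 1  [load 250/700]
  50 → disc 1  [load 300/700]
  200 → disc 1  [load 500/700]
  100 → disc 1  [load 600/700]
  200 → disc 2 (new)  [load 200/700]
  100 → disc 1  [load 700/700]
  50 → disc 2  [load 250/700]
  50 → disc 2  [load 300/700]
  600 → disc 3 (new)  [load 600/700]
3 discs opened.

3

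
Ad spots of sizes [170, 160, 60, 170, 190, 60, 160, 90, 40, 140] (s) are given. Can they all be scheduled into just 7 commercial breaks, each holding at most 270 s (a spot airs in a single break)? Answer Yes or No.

Yes

A valid assignment using 6 commercial breaks:
  break 1: 190 + 60 = 250
  break 2: 170 + 90 = 260
  break 3: 170 + 60 + 40 = 270
  break 4: 160 = 160
  break 5: 160 = 160
  break 6: 140 = 140
That uses only 6 ≤ 7, so 7 commercial breaks are enough.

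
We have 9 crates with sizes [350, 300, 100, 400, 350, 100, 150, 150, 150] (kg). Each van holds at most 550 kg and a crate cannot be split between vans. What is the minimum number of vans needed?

4

Total = 400 + 350 + 350 + 300 + 150 + 150 + 150 + 100 + 100 = 2050 kg.
Lower bound: ⌈2050/550⌉ = 4 vans.
A packing using 4 vans:
  van 1: 400 + 150 = 550
  van 2: 350 + 150 = 500
  van 3: 350 + 150 = 500
  van 4: 300 + 100 + 100 = 500
This matches the lower bound, so 4 is optimal.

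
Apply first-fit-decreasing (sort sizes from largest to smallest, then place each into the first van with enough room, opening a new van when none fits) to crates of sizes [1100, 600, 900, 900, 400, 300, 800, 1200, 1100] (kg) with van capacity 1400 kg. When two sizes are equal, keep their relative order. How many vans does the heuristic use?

6

Sorted descending: 1200, 1100, 1100, 900, 900, 800, 600, 400, 300.
  1200 → van 1 (new)  [load 1200/1400]
  1100 → van 2 (new)  [load 1100/1400]
  1100 → van 3 (new)  [load 1100/1400]
  900 → van 4 (new)  [load 900/1400]
  900 → van 5 (new)  [load 900/1400]
  800 → van 6 (new)  [load 800/1400]
  600 → van 6  [load 1400/1400]
  400 → van 4  [load 1300/1400]
  300 → van 2  [load 1400/1400]
6 vans opened.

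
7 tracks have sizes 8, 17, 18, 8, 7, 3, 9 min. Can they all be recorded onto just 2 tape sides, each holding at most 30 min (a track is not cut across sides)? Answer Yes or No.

Total = 70 min; ⌈70/30⌉ = 3.
At least 3 tape sides are required, but only 2 are allowed.

No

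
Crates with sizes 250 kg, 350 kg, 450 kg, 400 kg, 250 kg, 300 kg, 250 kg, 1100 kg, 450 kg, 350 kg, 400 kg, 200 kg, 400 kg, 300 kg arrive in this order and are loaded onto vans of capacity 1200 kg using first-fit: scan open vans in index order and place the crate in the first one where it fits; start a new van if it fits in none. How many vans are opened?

5

  250 → van 1 (new)  [load 250/1200]
  350 → van 1  [load 600/1200]
  450 → van 1  [load 1050/1200]
  400 → van 2 (new)  [load 400/1200]
  250 → van 2  [load 650/1200]
  300 → van 2  [load 950/1200]
  250 → van 2  [load 1200/1200]
  1100 → van 3 (new)  [load 1100/1200]
  450 → van 4 (new)  [load 450/1200]
  350 → van 4  [load 800/1200]
  400 → van 4  [load 1200/1200]
  200 → van 5 (new)  [load 200/1200]
  400 → van 5  [load 600/1200]
  300 → van 5  [load 900/1200]
5 vans opened.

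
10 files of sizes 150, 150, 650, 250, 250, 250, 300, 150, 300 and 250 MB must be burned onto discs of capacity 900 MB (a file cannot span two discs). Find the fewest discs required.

Total = 650 + 300 + 300 + 250 + 250 + 250 + 250 + 150 + 150 + 150 = 2700 MB.
Lower bound: ⌈2700/900⌉ = 3 discs.
A packing using 3 discs:
  disc 1: 650 + 250 = 900
  disc 2: 300 + 300 + 150 + 150 = 900
  disc 3: 250 + 250 + 250 + 150 = 900
This matches the lower bound, so 3 is optimal.

3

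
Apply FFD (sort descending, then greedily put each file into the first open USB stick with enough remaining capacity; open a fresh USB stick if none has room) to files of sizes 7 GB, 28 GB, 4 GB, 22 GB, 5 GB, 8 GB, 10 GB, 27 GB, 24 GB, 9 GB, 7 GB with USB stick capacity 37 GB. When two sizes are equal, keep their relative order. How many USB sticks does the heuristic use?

Sorted descending: 28, 27, 24, 22, 10, 9, 8, 7, 7, 5, 4.
  28 → USB stick 1 (new)  [load 28/37]
  27 → USB stick 2 (new)  [load 27/37]
  24 → USB stick 3 (new)  [load 24/37]
  22 → USB stick 4 (new)  [load 22/37]
  10 → USB stick 2  [load 37/37]
  9 → USB stick 1  [load 37/37]
  8 → USB stick 3  [load 32/37]
  7 → USB stick 4  [load 29/37]
  7 → USB stick 4  [load 36/37]
  5 → USB stick 3  [load 37/37]
  4 → USB stick 5 (new)  [load 4/37]
5 USB sticks opened.

5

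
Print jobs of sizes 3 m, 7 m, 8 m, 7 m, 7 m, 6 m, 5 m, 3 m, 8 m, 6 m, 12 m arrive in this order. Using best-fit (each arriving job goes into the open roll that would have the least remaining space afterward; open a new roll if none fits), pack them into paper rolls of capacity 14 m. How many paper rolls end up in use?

6

  3 → roll 1 (new)  [load 3/14]
  7 → roll 1  [load 10/14]
  8 → roll 2 (new)  [load 8/14]
  7 → roll 3 (new)  [load 7/14]
  7 → roll 3  [load 14/14]
  6 → roll 2  [load 14/14]
  5 → roll 4 (new)  [load 5/14]
  3 → roll 1  [load 13/14]
  8 → roll 4  [load 13/14]
  6 → roll 5 (new)  [load 6/14]
  12 → roll 6 (new)  [load 12/14]
6 paper rolls opened.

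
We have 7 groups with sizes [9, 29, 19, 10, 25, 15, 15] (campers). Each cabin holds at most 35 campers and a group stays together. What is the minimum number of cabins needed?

4

Total = 29 + 25 + 19 + 15 + 15 + 10 + 9 = 122 campers.
Lower bound: ⌈122/35⌉ = 4 cabins.
A packing using 4 cabins:
  cabin 1: 29 = 29
  cabin 2: 25 + 10 = 35
  cabin 3: 19 + 15 = 34
  cabin 4: 15 + 9 = 24
This matches the lower bound, so 4 is optimal.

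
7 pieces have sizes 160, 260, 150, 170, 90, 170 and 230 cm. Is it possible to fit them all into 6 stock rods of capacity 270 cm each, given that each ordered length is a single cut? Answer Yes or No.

A valid assignment using 6 stock rods:
  stock rod 1: 260 = 260
  stock rod 2: 230 = 230
  stock rod 3: 170 + 90 = 260
  stock rod 4: 170 = 170
  stock rod 5: 160 = 160
  stock rod 6: 150 = 150
Every load is within 270 cm, so 6 stock rods suffice.

Yes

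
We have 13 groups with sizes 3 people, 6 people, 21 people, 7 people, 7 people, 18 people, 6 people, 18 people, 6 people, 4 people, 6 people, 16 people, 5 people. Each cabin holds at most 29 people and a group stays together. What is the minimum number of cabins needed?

5

Total = 21 + 18 + 18 + 16 + 7 + 7 + 6 + 6 + 6 + 6 + 5 + 4 + 3 = 123 people.
Lower bound: ⌈123/29⌉ = 5 cabins.
A packing using 5 cabins:
  cabin 1: 21 + 7 = 28
  cabin 2: 18 + 7 + 4 = 29
  cabin 3: 18 + 6 + 5 = 29
  cabin 4: 16 + 6 + 6 = 28
  cabin 5: 6 + 3 = 9
This matches the lower bound, so 5 is optimal.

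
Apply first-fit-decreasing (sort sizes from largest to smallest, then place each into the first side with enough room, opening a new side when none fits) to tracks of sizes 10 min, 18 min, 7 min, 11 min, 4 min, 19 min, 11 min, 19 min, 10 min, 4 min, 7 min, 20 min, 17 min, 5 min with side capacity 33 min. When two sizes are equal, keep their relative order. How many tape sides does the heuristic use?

6

Sorted descending: 20, 19, 19, 18, 17, 11, 11, 10, 10, 7, 7, 5, 4, 4.
  20 → side 1 (new)  [load 20/33]
  19 → side 2 (new)  [load 19/33]
  19 → side 3 (new)  [load 19/33]
  18 → side 4 (new)  [load 18/33]
  17 → side 5 (new)  [load 17/33]
  11 → side 1  [load 31/33]
  11 → side 2  [load 30/33]
  10 → side 3  [load 29/33]
  10 → side 4  [load 28/33]
  7 → side 5  [load 24/33]
  7 → side 5  [load 31/33]
  5 → side 4  [load 33/33]
  4 → side 3  [load 33/33]
  4 → side 6 (new)  [load 4/33]
6 tape sides opened.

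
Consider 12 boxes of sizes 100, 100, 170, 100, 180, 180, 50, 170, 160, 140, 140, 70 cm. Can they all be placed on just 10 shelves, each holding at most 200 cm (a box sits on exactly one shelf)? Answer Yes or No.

Yes

A valid assignment using 9 shelves:
  shelf 1: 180 = 180
  shelf 2: 180 = 180
  shelf 3: 170 = 170
  shelf 4: 170 = 170
  shelf 5: 160 = 160
  shelf 6: 140 + 50 = 190
  shelf 7: 140 = 140
  shelf 8: 100 + 100 = 200
  shelf 9: 100 + 70 = 170
That uses only 9 ≤ 10, so 10 shelves are enough.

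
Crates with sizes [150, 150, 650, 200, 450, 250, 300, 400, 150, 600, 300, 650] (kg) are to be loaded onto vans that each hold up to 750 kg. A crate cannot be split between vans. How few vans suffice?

Total = 650 + 650 + 600 + 450 + 400 + 300 + 300 + 250 + 200 + 150 + 150 + 150 = 4250 kg.
Lower bound: ⌈4250/750⌉ = 6 vans.
A packing using 6 vans:
  van 1: 650 = 650
  van 2: 650 = 650
  van 3: 600 + 150 = 750
  van 4: 450 + 300 = 750
  van 5: 400 + 300 = 700
  van 6: 250 + 200 + 150 + 150 = 750
This matches the lower bound, so 6 is optimal.

6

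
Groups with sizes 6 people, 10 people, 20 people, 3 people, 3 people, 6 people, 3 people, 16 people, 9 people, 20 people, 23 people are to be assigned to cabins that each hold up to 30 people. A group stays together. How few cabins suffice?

Total = 23 + 20 + 20 + 16 + 10 + 9 + 6 + 6 + 3 + 3 + 3 = 119 people.
Lower bound: ⌈119/30⌉ = 4 cabins.
A packing using 5 cabins:
  cabin 1: 23 + 6 = 29
  cabin 2: 20 + 10 = 30
  cabin 3: 20 + 9 = 29
  cabin 4: 16 + 6 + 3 + 3 = 28
  cabin 5: 3 = 3
No arrangement into 4 cabins stays within capacity, so 5 is optimal.

5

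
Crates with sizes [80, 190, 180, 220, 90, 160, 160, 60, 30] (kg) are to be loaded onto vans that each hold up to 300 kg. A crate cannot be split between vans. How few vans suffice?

5

Total = 220 + 190 + 180 + 160 + 160 + 90 + 80 + 60 + 30 = 1170 kg.
Lower bound: ⌈1170/300⌉ = 4 vans.
Also, 5 crates each exceed 150 kg, and no two of those can share a van, so at least 5 vans are needed.
A packing using 5 vans:
  van 1: 220 + 80 = 300
  van 2: 190 + 90 = 280
  van 3: 180 + 60 + 30 = 270
  van 4: 160 = 160
  van 5: 160 = 160
This matches the lower bound, so 5 is optimal.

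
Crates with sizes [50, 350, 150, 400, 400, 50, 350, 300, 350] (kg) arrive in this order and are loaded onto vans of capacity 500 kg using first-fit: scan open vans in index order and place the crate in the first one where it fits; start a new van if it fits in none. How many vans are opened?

6

  50 → van 1 (new)  [load 50/500]
  350 → van 1  [load 400/500]
  150 → van 2 (new)  [load 150/500]
  400 → van 3 (new)  [load 400/500]
  400 → van 4 (new)  [load 400/500]
  50 → van 1  [load 450/500]
  350 → van 2  [load 500/500]
  300 → van 5 (new)  [load 300/500]
  350 → van 6 (new)  [load 350/500]
6 vans opened.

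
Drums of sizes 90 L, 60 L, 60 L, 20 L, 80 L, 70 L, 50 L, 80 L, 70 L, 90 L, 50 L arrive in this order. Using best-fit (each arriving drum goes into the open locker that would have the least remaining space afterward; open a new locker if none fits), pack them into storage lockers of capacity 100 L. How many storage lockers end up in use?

9

  90 → locker 1 (new)  [load 90/100]
  60 → locker 2 (new)  [load 60/100]
  60 → locker 3 (new)  [load 60/100]
  20 → locker 2  [load 80/100]
  80 → locker 4 (new)  [load 80/100]
  70 → locker 5 (new)  [load 70/100]
  50 → locker 6 (new)  [load 50/100]
  80 → locker 7 (new)  [load 80/100]
  70 → locker 8 (new)  [load 70/100]
  90 → locker 9 (new)  [load 90/100]
  50 → locker 6  [load 100/100]
9 storage lockers opened.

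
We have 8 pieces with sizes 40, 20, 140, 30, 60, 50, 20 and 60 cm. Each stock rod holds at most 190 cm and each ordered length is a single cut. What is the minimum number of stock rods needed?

3

Total = 140 + 60 + 60 + 50 + 40 + 30 + 20 + 20 = 420 cm.
Lower bound: ⌈420/190⌉ = 3 stock rods.
A packing using 3 stock rods:
  stock rod 1: 140 + 50 = 190
  stock rod 2: 60 + 60 + 40 + 30 = 190
  stock rod 3: 20 + 20 = 40
This matches the lower bound, so 3 is optimal.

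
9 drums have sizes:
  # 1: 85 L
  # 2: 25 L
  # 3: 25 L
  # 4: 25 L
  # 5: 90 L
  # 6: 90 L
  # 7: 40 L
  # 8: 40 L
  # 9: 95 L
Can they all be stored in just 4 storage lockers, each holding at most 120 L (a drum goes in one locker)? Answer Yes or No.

Total = 515 L; ⌈515/120⌉ = 5.
At least 5 storage lockers are required, but only 4 are allowed.

No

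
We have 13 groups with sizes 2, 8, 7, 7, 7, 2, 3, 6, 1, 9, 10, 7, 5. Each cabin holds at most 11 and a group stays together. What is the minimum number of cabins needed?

Total = 10 + 9 + 8 + 7 + 7 + 7 + 7 + 6 + 5 + 3 + 2 + 2 + 1 = 74.
Lower bound: ⌈74/11⌉ = 7 cabins.
Also, 8 groups each exceed 11/2, and no two of those can share a cabin, so at least 8 cabins are needed.
A packing using 8 cabins:
  cabin 1: 10 + 1 = 11
  cabin 2: 9 + 2 = 11
  cabin 3: 8 + 3 = 11
  cabin 4: 7 + 2 = 9
  cabin 5: 7 = 7
  cabin 6: 7 = 7
  cabin 7: 7 = 7
  cabin 8: 6 + 5 = 11
This matches the lower bound, so 8 is optimal.

8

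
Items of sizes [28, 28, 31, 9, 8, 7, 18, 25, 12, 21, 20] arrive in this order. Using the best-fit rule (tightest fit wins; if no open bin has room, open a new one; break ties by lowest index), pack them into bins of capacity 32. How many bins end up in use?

8

  28 → bin 1 (new)  [load 28/32]
  28 → bin 2 (new)  [load 28/32]
  31 → bin 3 (new)  [load 31/32]
  9 → bin 4 (new)  [load 9/32]
  8 → bin 4  [load 17/32]
  7 → bin 4  [load 24/32]
  18 → bin 5 (new)  [load 18/32]
  25 → bin 6 (new)  [load 25/32]
  12 → bin 5  [load 30/32]
  21 → bin 7 (new)  [load 21/32]
  20 → bin 8 (new)  [load 20/32]
8 bins opened.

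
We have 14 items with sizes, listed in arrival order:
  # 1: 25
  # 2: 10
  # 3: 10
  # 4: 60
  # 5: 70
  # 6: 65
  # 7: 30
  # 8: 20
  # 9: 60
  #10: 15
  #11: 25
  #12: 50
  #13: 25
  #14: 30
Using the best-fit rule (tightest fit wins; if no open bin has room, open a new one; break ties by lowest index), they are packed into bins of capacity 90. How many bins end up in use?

6

  25 → bin 1 (new)  [load 25/90]
  10 → bin 1  [load 35/90]
  10 → bin 1  [load 45/90]
  60 → bin 2 (new)  [load 60/90]
  70 → bin 3 (new)  [load 70/90]
  65 → bin 4 (new)  [load 65/90]
  30 → bin 2  [load 90/90]
  20 → bin 3  [load 90/90]
  60 → bin 5 (new)  [load 60/90]
  15 → bin 4  [load 80/90]
  25 → bin 5  [load 85/90]
  50 → bin 6 (new)  [load 50/90]
  25 → bin 6  [load 75/90]
  30 → bin 1  [load 75/90]
6 bins opened.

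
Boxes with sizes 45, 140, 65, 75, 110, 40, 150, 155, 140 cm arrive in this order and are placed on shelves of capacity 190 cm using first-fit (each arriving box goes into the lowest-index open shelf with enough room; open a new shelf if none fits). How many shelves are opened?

  45 → shelf 1 (new)  [load 45/190]
  140 → shelf 1  [load 185/190]
  65 → shelf 2 (new)  [load 65/190]
  75 → shelf 2  [load 140/190]
  110 → shelf 3 (new)  [load 110/190]
  40 → shelf 2  [load 180/190]
  150 → shelf 4 (new)  [load 150/190]
  155 → shelf 5 (new)  [load 155/190]
  140 → shelf 6 (new)  [load 140/190]
6 shelves opened.

6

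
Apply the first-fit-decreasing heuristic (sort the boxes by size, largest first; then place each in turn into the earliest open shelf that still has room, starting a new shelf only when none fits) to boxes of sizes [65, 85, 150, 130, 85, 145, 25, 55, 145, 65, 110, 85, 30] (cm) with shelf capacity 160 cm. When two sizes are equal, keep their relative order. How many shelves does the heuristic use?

8

Sorted descending: 150, 145, 145, 130, 110, 85, 85, 85, 65, 65, 55, 30, 25.
  150 → shelf 1 (new)  [load 150/160]
  145 → shelf 2 (new)  [load 145/160]
  145 → shelf 3 (new)  [load 145/160]
  130 → shelf 4 (new)  [load 130/160]
  110 → shelf 5 (new)  [load 110/160]
  85 → shelf 6 (new)  [load 85/160]
  85 → shelf 7 (new)  [load 85/160]
  85 → shelf 8 (new)  [load 85/160]
  65 → shelf 6  [load 150/160]
  65 → shelf 7  [load 150/160]
  55 → shelf 8  [load 140/160]
  30 → shelf 4  [load 160/160]
  25 → shelf 5  [load 135/160]
8 shelves opened.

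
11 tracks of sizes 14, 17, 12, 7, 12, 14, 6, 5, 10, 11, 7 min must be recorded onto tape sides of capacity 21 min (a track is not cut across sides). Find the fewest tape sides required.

Total = 17 + 14 + 14 + 12 + 12 + 11 + 10 + 7 + 7 + 6 + 5 = 115 min.
Lower bound: ⌈115/21⌉ = 6 tape sides.
A packing using 6 tape sides:
  side 1: 17 = 17
  side 2: 14 + 7 = 21
  side 3: 14 + 7 = 21
  side 4: 12 + 6 = 18
  side 5: 12 + 5 = 17
  side 6: 11 + 10 = 21
This matches the lower bound, so 6 is optimal.

6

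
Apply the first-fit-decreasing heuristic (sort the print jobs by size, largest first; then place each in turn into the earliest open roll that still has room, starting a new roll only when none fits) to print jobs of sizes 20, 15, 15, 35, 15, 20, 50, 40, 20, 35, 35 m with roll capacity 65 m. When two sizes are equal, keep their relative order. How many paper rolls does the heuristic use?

5

Sorted descending: 50, 40, 35, 35, 35, 20, 20, 20, 15, 15, 15.
  50 → roll 1 (new)  [load 50/65]
  40 → roll 2 (new)  [load 40/65]
  35 → roll 3 (new)  [load 35/65]
  35 → roll 4 (new)  [load 35/65]
  35 → roll 5 (new)  [load 35/65]
  20 → roll 2  [load 60/65]
  20 → roll 3  [load 55/65]
  20 → roll 4  [load 55/65]
  15 → roll 1  [load 65/65]
  15 → roll 5  [load 50/65]
  15 → roll 5  [load 65/65]
5 paper rolls opened.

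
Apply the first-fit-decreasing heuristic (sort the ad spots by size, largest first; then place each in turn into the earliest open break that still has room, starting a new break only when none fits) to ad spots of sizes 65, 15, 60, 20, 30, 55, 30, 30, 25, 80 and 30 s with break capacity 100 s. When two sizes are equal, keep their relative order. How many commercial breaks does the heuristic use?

5

Sorted descending: 80, 65, 60, 55, 30, 30, 30, 30, 25, 20, 15.
  80 → break 1 (new)  [load 80/100]
  65 → break 2 (new)  [load 65/100]
  60 → break 3 (new)  [load 60/100]
  55 → break 4 (new)  [load 55/100]
  30 → break 2  [load 95/100]
  30 → break 3  [load 90/100]
  30 → break 4  [load 85/100]
  30 → break 5 (new)  [load 30/100]
  25 → break 5  [load 55/100]
  20 → break 1  [load 100/100]
  15 → break 4  [load 100/100]
5 commercial breaks opened.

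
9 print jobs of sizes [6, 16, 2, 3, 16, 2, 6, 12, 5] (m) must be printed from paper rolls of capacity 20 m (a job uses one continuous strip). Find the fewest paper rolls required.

Total = 16 + 16 + 12 + 6 + 6 + 5 + 3 + 2 + 2 = 68 m.
Lower bound: ⌈68/20⌉ = 4 paper rolls.
A packing using 4 paper rolls:
  roll 1: 16 + 3 = 19
  roll 2: 16 + 2 + 2 = 20
  roll 3: 12 + 6 = 18
  roll 4: 6 + 5 = 11
This matches the lower bound, so 4 is optimal.

4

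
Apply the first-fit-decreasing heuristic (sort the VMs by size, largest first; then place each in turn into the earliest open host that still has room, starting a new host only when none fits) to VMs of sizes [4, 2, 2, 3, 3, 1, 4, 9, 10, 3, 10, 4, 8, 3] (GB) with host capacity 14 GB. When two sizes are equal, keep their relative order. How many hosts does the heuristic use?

Sorted descending: 10, 10, 9, 8, 4, 4, 4, 3, 3, 3, 3, 2, 2, 1.
  10 → host 1 (new)  [load 10/14]
  10 → host 2 (new)  [load 10/14]
  9 → host 3 (new)  [load 9/14]
  8 → host 4 (new)  [load 8/14]
  4 → host 1  [load 14/14]
  4 → host 2  [load 14/14]
  4 → host 3  [load 13/14]
  3 → host 4  [load 11/14]
  3 → host 4  [load 14/14]
  3 → host 5 (new)  [load 3/14]
  3 → host 5  [load 6/14]
  2 → host 5  [load 8/14]
  2 → host 5  [load 10/14]
  1 → host 3  [load 14/14]
5 hosts opened.

5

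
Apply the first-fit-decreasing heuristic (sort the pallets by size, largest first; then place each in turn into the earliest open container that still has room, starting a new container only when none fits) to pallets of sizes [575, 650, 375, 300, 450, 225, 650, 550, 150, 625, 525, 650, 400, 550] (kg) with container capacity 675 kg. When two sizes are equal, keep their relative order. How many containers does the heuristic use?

Sorted descending: 650, 650, 650, 625, 575, 550, 550, 525, 450, 400, 375, 300, 225, 150.
  650 → container 1 (new)  [load 650/675]
  650 → container 2 (new)  [load 650/675]
  650 → container 3 (new)  [load 650/675]
  625 → container 4 (new)  [load 625/675]
  575 → container 5 (new)  [load 575/675]
  550 → container 6 (new)  [load 550/675]
  550 → container 7 (new)  [load 550/675]
  525 → container 8 (new)  [load 525/675]
  450 → container 9 (new)  [load 450/675]
  400 → container 10 (new)  [load 400/675]
  375 → container 11 (new)  [load 375/675]
  300 → container 11  [load 675/675]
  225 → container 9  [load 675/675]
  150 → container 8  [load 675/675]
11 containers opened.

11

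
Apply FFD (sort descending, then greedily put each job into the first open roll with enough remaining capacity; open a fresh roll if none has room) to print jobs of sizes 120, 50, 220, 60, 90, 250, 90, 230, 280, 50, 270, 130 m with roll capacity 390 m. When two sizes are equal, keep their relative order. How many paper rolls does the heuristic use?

5

Sorted descending: 280, 270, 250, 230, 220, 130, 120, 90, 90, 60, 50, 50.
  280 → roll 1 (new)  [load 280/390]
  270 → roll 2 (new)  [load 270/390]
  250 → roll 3 (new)  [load 250/390]
  230 → roll 4 (new)  [load 230/390]
  220 → roll 5 (new)  [load 220/390]
  130 → roll 3  [load 380/390]
  120 → roll 2  [load 390/390]
  90 → roll 1  [load 370/390]
  90 → roll 4  [load 320/390]
  60 → roll 4  [load 380/390]
  50 → roll 5  [load 270/390]
  50 → roll 5  [load 320/390]
5 paper rolls opened.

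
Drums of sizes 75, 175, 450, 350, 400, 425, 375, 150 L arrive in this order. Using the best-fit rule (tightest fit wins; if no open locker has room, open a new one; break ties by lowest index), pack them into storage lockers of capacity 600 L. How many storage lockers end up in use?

5

  75 → locker 1 (new)  [load 75/600]
  175 → locker 1  [load 250/600]
  450 → locker 2 (new)  [load 450/600]
  350 → locker 1  [load 600/600]
  400 → locker 3 (new)  [load 400/600]
  425 → locker 4 (new)  [load 425/600]
  375 → locker 5 (new)  [load 375/600]
  150 → locker 2  [load 600/600]
5 storage lockers opened.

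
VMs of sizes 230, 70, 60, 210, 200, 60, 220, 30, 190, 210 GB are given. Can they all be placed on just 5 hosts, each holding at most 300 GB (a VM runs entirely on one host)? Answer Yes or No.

Total = 1480 GB; ⌈1480/300⌉ = 5.
6 VMs each exceed half the capacity and cannot share a host, forcing at least 6 hosts.
At least 6 hosts are required, but only 5 are allowed.

No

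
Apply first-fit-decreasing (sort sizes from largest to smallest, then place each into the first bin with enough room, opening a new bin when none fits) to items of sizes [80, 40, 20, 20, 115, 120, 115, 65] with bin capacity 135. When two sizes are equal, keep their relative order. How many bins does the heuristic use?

5

Sorted descending: 120, 115, 115, 80, 65, 40, 20, 20.
  120 → bin 1 (new)  [load 120/135]
  115 → bin 2 (new)  [load 115/135]
  115 → bin 3 (new)  [load 115/135]
  80 → bin 4 (new)  [load 80/135]
  65 → bin 5 (new)  [load 65/135]
  40 → bin 4  [load 120/135]
  20 → bin 2  [load 135/135]
  20 → bin 3  [load 135/135]
5 bins opened.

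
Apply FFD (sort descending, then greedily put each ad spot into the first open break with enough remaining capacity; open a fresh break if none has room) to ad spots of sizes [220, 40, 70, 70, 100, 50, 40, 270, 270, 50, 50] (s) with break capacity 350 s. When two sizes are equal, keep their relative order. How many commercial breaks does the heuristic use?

Sorted descending: 270, 270, 220, 100, 70, 70, 50, 50, 50, 40, 40.
  270 → break 1 (new)  [load 270/350]
  270 → break 2 (new)  [load 270/350]
  220 → break 3 (new)  [load 220/350]
  100 → break 3  [load 320/350]
  70 → break 1  [load 340/350]
  70 → break 2  [load 340/350]
  50 → break 4 (new)  [load 50/350]
  50 → break 4  [load 100/350]
  50 → break 4  [load 150/350]
  40 → break 4  [load 190/350]
  40 → break 4  [load 230/350]
4 commercial breaks opened.

4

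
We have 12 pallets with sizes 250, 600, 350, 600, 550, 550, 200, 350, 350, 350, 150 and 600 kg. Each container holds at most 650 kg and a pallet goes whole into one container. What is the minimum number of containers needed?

9

Total = 600 + 600 + 600 + 550 + 550 + 350 + 350 + 350 + 350 + 250 + 200 + 150 = 4900 kg.
Lower bound: ⌈4900/650⌉ = 8 containers.
Also, 9 pallets each exceed 325 kg, and no two of those can share a container, so at least 9 containers are needed.
A packing using 9 containers:
  container 1: 600 = 600
  container 2: 600 = 600
  container 3: 600 = 600
  container 4: 550 = 550
  container 5: 550 = 550
  container 6: 350 + 250 = 600
  container 7: 350 + 200 = 550
  container 8: 350 + 150 = 500
  container 9: 350 = 350
This matches the lower bound, so 9 is optimal.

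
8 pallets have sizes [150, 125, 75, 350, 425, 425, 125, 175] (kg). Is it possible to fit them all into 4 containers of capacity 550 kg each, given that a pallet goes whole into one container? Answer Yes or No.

Yes

A valid assignment using 4 containers:
  container 1: 425 + 125 = 550
  container 2: 425 + 125 = 550
  container 3: 350 + 175 = 525
  container 4: 150 + 75 = 225
Every load is within 550 kg, so 4 containers suffice.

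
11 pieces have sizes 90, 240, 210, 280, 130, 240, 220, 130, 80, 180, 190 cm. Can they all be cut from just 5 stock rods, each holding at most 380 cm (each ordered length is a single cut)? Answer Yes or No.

No

Total = 1990 cm; ⌈1990/380⌉ = 6.
At least 6 stock rods are required, but only 5 are allowed.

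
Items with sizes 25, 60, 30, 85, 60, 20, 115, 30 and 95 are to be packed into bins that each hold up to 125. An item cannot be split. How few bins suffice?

5

Total = 115 + 95 + 85 + 60 + 60 + 30 + 30 + 25 + 20 = 520.
Lower bound: ⌈520/125⌉ = 5 bins.
A packing using 5 bins:
  bin 1: 115 = 115
  bin 2: 95 + 30 = 125
  bin 3: 85 + 30 = 115
  bin 4: 60 + 60 = 120
  bin 5: 25 + 20 = 45
This matches the lower bound, so 5 is optimal.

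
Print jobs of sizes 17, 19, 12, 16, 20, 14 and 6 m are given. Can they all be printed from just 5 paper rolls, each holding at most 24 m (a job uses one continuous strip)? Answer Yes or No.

Total = 104 m; ⌈104/24⌉ = 5.
The bound of 5 does not rule out 5, but exhaustive search shows no assignment into 5 paper rolls of capacity 24 m exists — the minimum is 6.

No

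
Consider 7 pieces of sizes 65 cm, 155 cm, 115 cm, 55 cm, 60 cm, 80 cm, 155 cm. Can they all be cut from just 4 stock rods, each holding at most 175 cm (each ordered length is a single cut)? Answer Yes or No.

No

Total = 685 cm; ⌈685/175⌉ = 4.
The bound of 4 does not rule out 4, but exhaustive search shows no assignment into 4 stock rods of capacity 175 cm exists — the minimum is 5.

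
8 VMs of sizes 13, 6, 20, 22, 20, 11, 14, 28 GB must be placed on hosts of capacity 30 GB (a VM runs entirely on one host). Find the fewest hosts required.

6

Total = 28 + 22 + 20 + 20 + 14 + 13 + 11 + 6 = 134 GB.
Lower bound: ⌈134/30⌉ = 5 hosts.
A packing using 6 hosts:
  host 1: 28 = 28
  host 2: 22 + 6 = 28
  host 3: 20 = 20
  host 4: 20 = 20
  host 5: 14 + 13 = 27
  host 6: 11 = 11
No arrangement into 5 hosts stays within capacity, so 6 is optimal.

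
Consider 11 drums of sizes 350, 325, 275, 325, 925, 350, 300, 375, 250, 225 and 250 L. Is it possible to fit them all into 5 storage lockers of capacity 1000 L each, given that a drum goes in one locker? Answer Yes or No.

Yes

A valid assignment using 5 storage lockers:
  locker 1: 925 = 925
  locker 2: 375 + 350 + 275 = 1000
  locker 3: 350 + 325 + 325 = 1000
  locker 4: 300 + 250 + 250 = 800
  locker 5: 225 = 225
Every load is within 1000 L, so 5 storage lockers suffice.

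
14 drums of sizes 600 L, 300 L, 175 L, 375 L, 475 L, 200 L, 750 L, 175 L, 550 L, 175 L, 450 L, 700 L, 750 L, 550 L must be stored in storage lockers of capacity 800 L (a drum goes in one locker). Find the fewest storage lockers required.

9

Total = 750 + 750 + 700 + 600 + 550 + 550 + 475 + 450 + 375 + 300 + 200 + 175 + 175 + 175 = 6225 L.
Lower bound: ⌈6225/800⌉ = 8 storage lockers.
A packing using 9 storage lockers:
  locker 1: 750 = 750
  locker 2: 750 = 750
  locker 3: 700 = 700
  locker 4: 600 + 200 = 800
  locker 5: 550 + 175 = 725
  locker 6: 550 + 175 = 725
  locker 7: 475 + 300 = 775
  locker 8: 450 + 175 = 625
  locker 9: 375 = 375
No arrangement into 8 storage lockers stays within capacity, so 9 is optimal.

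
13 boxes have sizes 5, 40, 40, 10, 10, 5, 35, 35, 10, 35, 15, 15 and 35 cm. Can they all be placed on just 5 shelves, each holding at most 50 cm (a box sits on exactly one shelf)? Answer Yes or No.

No

Total = 290 cm; ⌈290/50⌉ = 6.
At least 6 shelves are required, but only 5 are allowed.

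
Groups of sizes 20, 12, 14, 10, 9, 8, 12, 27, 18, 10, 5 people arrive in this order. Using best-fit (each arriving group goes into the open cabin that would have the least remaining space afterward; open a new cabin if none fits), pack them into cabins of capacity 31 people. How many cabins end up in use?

5

  20 → cabin 1 (new)  [load 20/31]
  12 → cabin 2 (new)  [load 12/31]
  14 → cabin 2  [load 26/31]
  10 → cabin 1  [load 30/31]
  9 → cabin 3 (new)  [load 9/31]
  8 → cabin 3  [load 17/31]
  12 → cabin 3  [load 29/31]
  27 → cabin 4 (new)  [load 27/31]
  18 → cabin 5 (new)  [load 18/31]
  10 → cabin 5  [load 28/31]
  5 → cabin 2  [load 31/31]
5 cabins opened.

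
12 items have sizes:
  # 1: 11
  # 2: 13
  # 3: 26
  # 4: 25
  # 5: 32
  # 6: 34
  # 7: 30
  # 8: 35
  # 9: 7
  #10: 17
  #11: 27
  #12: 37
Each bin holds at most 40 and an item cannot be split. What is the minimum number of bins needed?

Total = 37 + 35 + 34 + 32 + 30 + 27 + 26 + 25 + 17 + 13 + 11 + 7 = 294.
Lower bound: ⌈294/40⌉ = 8 bins.
A packing using 9 bins:
  bin 1: 37 = 37
  bin 2: 35 = 35
  bin 3: 34 = 34
  bin 4: 32 + 7 = 39
  bin 5: 30 = 30
  bin 6: 27 + 13 = 40
  bin 7: 26 + 11 = 37
  bin 8: 25 = 25
  bin 9: 17 = 17
No arrangement into 8 bins stays within capacity, so 9 is optimal.

9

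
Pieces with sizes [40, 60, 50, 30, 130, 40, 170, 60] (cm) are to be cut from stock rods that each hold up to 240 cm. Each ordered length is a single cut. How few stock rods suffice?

3

Total = 170 + 130 + 60 + 60 + 50 + 40 + 40 + 30 = 580 cm.
Lower bound: ⌈580/240⌉ = 3 stock rods.
A packing using 3 stock rods:
  stock rod 1: 170 + 60 = 230
  stock rod 2: 130 + 60 + 50 = 240
  stock rod 3: 40 + 40 + 30 = 110
This matches the lower bound, so 3 is optimal.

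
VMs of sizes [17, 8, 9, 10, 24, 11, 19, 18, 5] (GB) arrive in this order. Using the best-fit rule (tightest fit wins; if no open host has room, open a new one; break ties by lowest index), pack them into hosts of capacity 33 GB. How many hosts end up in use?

5

  17 → host 1 (new)  [load 17/33]
  8 → host 1  [load 25/33]
  9 → host 2 (new)  [load 9/33]
  10 → host 2  [load 19/33]
  24 → host 3 (new)  [load 24/33]
  11 → host 2  [load 30/33]
  19 → host 4 (new)  [load 19/33]
  18 → host 5 (new)  [load 18/33]
  5 → host 1  [load 30/33]
5 hosts opened.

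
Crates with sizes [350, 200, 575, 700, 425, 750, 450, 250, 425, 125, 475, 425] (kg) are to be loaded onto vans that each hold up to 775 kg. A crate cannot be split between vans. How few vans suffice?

8

Total = 750 + 700 + 575 + 475 + 450 + 425 + 425 + 425 + 350 + 250 + 200 + 125 = 5150 kg.
Lower bound: ⌈5150/775⌉ = 7 vans.
Also, 8 crates each exceed 775/2 kg, and no two of those can share a van, so at least 8 vans are needed.
A packing using 8 vans:
  van 1: 750 = 750
  van 2: 700 = 700
  van 3: 575 + 200 = 775
  van 4: 475 + 250 = 725
  van 5: 450 + 125 = 575
  van 6: 425 + 350 = 775
  van 7: 425 = 425
  van 8: 425 = 425
This matches the lower bound, so 8 is optimal.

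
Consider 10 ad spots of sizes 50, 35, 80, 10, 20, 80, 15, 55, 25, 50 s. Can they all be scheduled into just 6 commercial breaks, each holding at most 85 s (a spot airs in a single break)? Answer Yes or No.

Yes

A valid assignment using 6 commercial breaks:
  break 1: 80 = 80
  break 2: 80 = 80
  break 3: 55 + 25 = 80
  break 4: 50 + 35 = 85
  break 5: 50 + 20 + 15 = 85
  break 6: 10 = 10
Every load is within 85 s, so 6 commercial breaks suffice.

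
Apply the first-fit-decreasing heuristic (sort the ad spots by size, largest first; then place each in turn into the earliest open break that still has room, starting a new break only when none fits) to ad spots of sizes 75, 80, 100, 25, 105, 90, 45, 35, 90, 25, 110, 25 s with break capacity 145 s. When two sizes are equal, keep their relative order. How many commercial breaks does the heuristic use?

Sorted descending: 110, 105, 100, 90, 90, 80, 75, 45, 35, 25, 25, 25.
  110 → break 1 (new)  [load 110/145]
  105 → break 2 (new)  [load 105/145]
  100 → break 3 (new)  [load 100/145]
  90 → break 4 (new)  [load 90/145]
  90 → break 5 (new)  [load 90/145]
  80 → break 6 (new)  [load 80/145]
  75 → break 7 (new)  [load 75/145]
  45 → break 3  [load 145/145]
  35 → break 1  [load 145/145]
  25 → break 2  [load 130/145]
  25 → break 4  [load 115/145]
  25 → break 4  [load 140/145]
7 commercial breaks opened.

7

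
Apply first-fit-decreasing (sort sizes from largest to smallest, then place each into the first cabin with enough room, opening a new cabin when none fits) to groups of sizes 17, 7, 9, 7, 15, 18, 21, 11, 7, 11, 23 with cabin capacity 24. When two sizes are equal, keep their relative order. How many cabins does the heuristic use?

Sorted descending: 23, 21, 18, 17, 15, 11, 11, 9, 7, 7, 7.
  23 → cabin 1 (new)  [load 23/24]
  21 → cabin 2 (new)  [load 21/24]
  18 → cabin 3 (new)  [load 18/24]
  17 → cabin 4 (new)  [load 17/24]
  15 → cabin 5 (new)  [load 15/24]
  11 → cabin 6 (new)  [load 11/24]
  11 → cabin 6  [load 22/24]
  9 → cabin 5  [load 24/24]
  7 → cabin 4  [load 24/24]
  7 → cabin 7 (new)  [load 7/24]
  7 → cabin 7  [load 14/24]
7 cabins opened.

7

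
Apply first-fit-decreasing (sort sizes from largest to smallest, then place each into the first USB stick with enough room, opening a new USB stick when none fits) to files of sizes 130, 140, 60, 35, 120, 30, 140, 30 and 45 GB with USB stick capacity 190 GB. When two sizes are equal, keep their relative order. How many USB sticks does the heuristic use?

Sorted descending: 140, 140, 130, 120, 60, 45, 35, 30, 30.
  140 → USB stick 1 (new)  [load 140/190]
  140 → USB stick 2 (new)  [load 140/190]
  130 → USB stick 3 (new)  [load 130/190]
  120 → USB stick 4 (new)  [load 120/190]
  60 → USB stick 3  [load 190/190]
  45 → USB stick 1  [load 185/190]
  35 → USB stick 2  [load 175/190]
  30 → USB stick 4  [load 150/190]
  30 → USB stick 4  [load 180/190]
4 USB sticks opened.

4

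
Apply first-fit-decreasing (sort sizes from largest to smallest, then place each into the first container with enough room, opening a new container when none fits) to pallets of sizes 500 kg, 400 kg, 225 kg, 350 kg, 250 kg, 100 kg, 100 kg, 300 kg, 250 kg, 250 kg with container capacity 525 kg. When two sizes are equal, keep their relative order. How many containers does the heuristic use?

Sorted descending: 500, 400, 350, 300, 250, 250, 250, 225, 100, 100.
  500 → container 1 (new)  [load 500/525]
  400 → container 2 (new)  [load 400/525]
  350 → container 3 (new)  [load 350/525]
  300 → container 4 (new)  [load 300/525]
  250 → container 5 (new)  [load 250/525]
  250 → container 5  [load 500/525]
  250 → container 6 (new)  [load 250/525]
  225 → container 4  [load 525/525]
  100 → container 2  [load 500/525]
  100 → container 3  [load 450/525]
6 containers opened.

6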